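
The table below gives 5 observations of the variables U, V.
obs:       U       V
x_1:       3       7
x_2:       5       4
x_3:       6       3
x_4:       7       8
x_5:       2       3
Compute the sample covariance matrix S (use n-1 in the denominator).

Step 1 — column means:
  mean(U) = (3 + 5 + 6 + 7 + 2) / 5 = 23/5 = 4.6
  mean(V) = (7 + 4 + 3 + 8 + 3) / 5 = 25/5 = 5

Step 2 — sample covariance S[i,j] = (1/(n-1)) · Σ_k (x_{k,i} - mean_i) · (x_{k,j} - mean_j), with n-1 = 4.
  S[U,U] = ((-1.6)·(-1.6) + (0.4)·(0.4) + (1.4)·(1.4) + (2.4)·(2.4) + (-2.6)·(-2.6)) / 4 = 17.2/4 = 4.3
  S[U,V] = ((-1.6)·(2) + (0.4)·(-1) + (1.4)·(-2) + (2.4)·(3) + (-2.6)·(-2)) / 4 = 6/4 = 1.5
  S[V,V] = ((2)·(2) + (-1)·(-1) + (-2)·(-2) + (3)·(3) + (-2)·(-2)) / 4 = 22/4 = 5.5

S is symmetric (S[j,i] = S[i,j]). Assembling:

S = [[4.3, 1.5],
 [1.5, 5.5]]


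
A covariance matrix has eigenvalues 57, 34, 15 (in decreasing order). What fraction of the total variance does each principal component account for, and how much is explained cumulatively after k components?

Step 1 — total variance = trace(Sigma) = Σ λ_i = 57 + 34 + 15 = 106.

Step 2 — fraction explained by component i = λ_i / Σ λ:
  PC1: 57/106 = 0.5377
  PC2: 34/106 = 0.3208
  PC3: 15/106 = 0.1415

Step 3 — cumulative fraction after k components = (λ_1 + ... + λ_k) / Σ λ:
  k = 1: 57/106 = 0.5377
  k = 2: (57 + 34)/106 = 91/106 = 0.8585
  k = 3: (57 + 34 + 15)/106 = 106/106 = 1

Summary (fraction, with percent):

explained: PC1 0.5377 (53.77%), PC2 0.3208 (32.08%), PC3 0.1415 (14.15%);  cumulative: 0.5377, 0.8585, 1


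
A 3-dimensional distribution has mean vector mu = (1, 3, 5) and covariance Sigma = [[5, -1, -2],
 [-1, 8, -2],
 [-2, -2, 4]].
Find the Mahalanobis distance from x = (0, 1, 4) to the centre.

Step 1 — centre the observation: (x - mu) = (-1, -2, -1).

Step 2 — invert Sigma (cofactor / det for 3×3, or solve directly):
  Sigma^{-1} = [[0.2917, 0.0833, 0.1875],
 [0.0833, 0.1667, 0.125],
 [0.1875, 0.125, 0.4062]].

Step 3 — form the quadratic (x - mu)^T · Sigma^{-1} · (x - mu):
  Sigma^{-1} · (x - mu) = (-0.6458, -0.5417, -0.8438).
  (x - mu)^T · [Sigma^{-1} · (x - mu)] = (-1)·(-0.6458) + (-2)·(-0.5417) + (-1)·(-0.8438) = 2.5729.

Step 4 — take square root: d = √(2.5729) ≈ 1.604.

d(x, mu) = √(2.5729) ≈ 1.604


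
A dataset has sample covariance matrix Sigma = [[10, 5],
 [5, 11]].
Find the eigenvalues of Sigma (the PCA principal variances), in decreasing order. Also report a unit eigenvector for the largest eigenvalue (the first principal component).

Step 1 — characteristic polynomial of 2×2 Sigma:
  det(Sigma - λI) = λ² - trace · λ + det = 0.
  trace = 10 + 11 = 21, det = 10·11 - (5)² = 85.
Step 2 — discriminant:
  Δ = trace² - 4·det = 441 - 340 = 101.
Step 3 — eigenvalues:
  λ = (trace ± √Δ)/2 = (21 ± 10.0499)/2,
  λ_1 = 15.5249,  λ_2 = 5.4751.

Step 4 — unit eigenvector for λ_1: solve (Sigma - λ_1 I)v = 0. First row:
  (10 - 15.5249)·v_x + (5)·v_y = 0, i.e. (-5.5249)·v_x + (5)·v_y = 0,
  so v ∝ (b, λ_1 - a) = (5, 5.5249) = u.
  ||u|| = √((5)² + (5.5249)²) = √(55.5249) ≈ 7.4515,
  v_1 = u/||u|| ≈ (0.671, 0.7415) (||v_1|| = 1).

λ_1 = 15.5249,  λ_2 = 5.4751;  v_1 ≈ (0.671, 0.7415)


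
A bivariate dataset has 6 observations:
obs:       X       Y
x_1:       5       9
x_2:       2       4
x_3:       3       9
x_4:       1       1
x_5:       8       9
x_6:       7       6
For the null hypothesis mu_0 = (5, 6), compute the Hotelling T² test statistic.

Step 1 — sample mean vector:
  mean(X) = (5 + 2 + 3 + 1 + 8 + 7) / 6 = 26/6 = 4.3333
  mean(Y) = (9 + 4 + 9 + 1 + 9 + 6) / 6 = 38/6 = 6.3333
  x̄ = (4.3333, 6.3333),  deviation x̄ - mu_0 = (4.3333, 6.3333) - (5, 6) = (-0.6667, 0.3333).

Step 2 — sample covariance matrix, S[i,j] = (1/(n-1)) · Σ_k (x_{k,i} - mean_i) · (x_{k,j} - mean_j), divisor n-1 = 5:
  S[X,X] = ((0.6667)·(0.6667) + (-2.3333)·(-2.3333) + (-1.3333)·(-1.3333) + (-3.3333)·(-3.3333) + (3.6667)·(3.6667) + (2.6667)·(2.6667)) / 5 = 39.3333/5 = 7.8667
  S[X,Y] = ((0.6667)·(2.6667) + (-2.3333)·(-2.3333) + (-1.3333)·(2.6667) + (-3.3333)·(-5.3333) + (3.6667)·(2.6667) + (2.6667)·(-0.3333)) / 5 = 30.3333/5 = 6.0667
  S[Y,Y] = ((2.6667)·(2.6667) + (-2.3333)·(-2.3333) + (2.6667)·(2.6667) + (-5.3333)·(-5.3333) + (2.6667)·(2.6667) + (-0.3333)·(-0.3333)) / 5 = 55.3333/5 = 11.0667
  S = [[7.8667, 6.0667],
 [6.0667, 11.0667]].

Step 3 — invert S. det(S) = 7.8667·11.0667 - (6.0667)² = 50.2533.
  S^{-1} = (1/det) · [[d, -b], [-b, a]] = [[0.2202, -0.1207],
 [-0.1207, 0.1565]].

Step 4 — quadratic form (x̄ - mu_0)^T · S^{-1} · (x̄ - mu_0):
  S^{-1} · (x̄ - mu_0) = (-0.1871, 0.1327),
  (x̄ - mu_0)^T · [...] = (-0.6667)·(-0.1871) + (0.3333)·(0.1327) = 0.1689.

Step 5 — scale by n: T² = 6 · 0.1689 = 1.0135.

T² ≈ 1.0135


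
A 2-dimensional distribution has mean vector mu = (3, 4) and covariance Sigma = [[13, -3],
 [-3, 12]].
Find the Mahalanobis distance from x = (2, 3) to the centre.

Step 1 — centre the observation: (x - mu) = (-1, -1).

Step 2 — invert Sigma. det(Sigma) = 13·12 - (-3)² = 147.
  Sigma^{-1} = (1/det) · [[d, -b], [-b, a]] = [[0.0816, 0.0204],
 [0.0204, 0.0884]].

Step 3 — form the quadratic (x - mu)^T · Sigma^{-1} · (x - mu):
  Sigma^{-1} · (x - mu) = (-0.102, -0.1088).
  (x - mu)^T · [Sigma^{-1} · (x - mu)] = (-1)·(-0.102) + (-1)·(-0.1088) = 0.2109.

Step 4 — take square root: d = √(0.2109) ≈ 0.4592.

d(x, mu) = √(0.2109) ≈ 0.4592


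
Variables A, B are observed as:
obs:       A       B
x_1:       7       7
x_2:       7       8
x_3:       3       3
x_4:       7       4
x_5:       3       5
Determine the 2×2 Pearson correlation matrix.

Step 1 — column means:
  mean(A) = (7 + 7 + 3 + 7 + 3) / 5 = 27/5 = 5.4
  mean(B) = (7 + 8 + 3 + 4 + 5) / 5 = 27/5 = 5.4

Step 2 — sample variances and covariances s[i,j] = (1/(n-1)) · Σ_k (x_{k,i} - mean_i) · (x_{k,j} - mean_j), with n-1 = 4:
  s[A,A] = ((1.6)·(1.6) + (1.6)·(1.6) + (-2.4)·(-2.4) + (1.6)·(1.6) + (-2.4)·(-2.4)) / 4 = 19.2/4 = 4.8
  s[A,B] = ((1.6)·(1.6) + (1.6)·(2.6) + (-2.4)·(-2.4) + (1.6)·(-1.4) + (-2.4)·(-0.4)) / 4 = 11.2/4 = 2.8
  s[B,B] = ((1.6)·(1.6) + (2.6)·(2.6) + (-2.4)·(-2.4) + (-1.4)·(-1.4) + (-0.4)·(-0.4)) / 4 = 17.2/4 = 4.3
  Sample standard deviations s_i = √(s[i,i]):
  s(A) = √(4.8) = 2.1909
  s(B) = √(4.3) = 2.0736

Step 3 — r_{ij} = s_{ij} / (s_i · s_j):
  r[A,A] = 1 (diagonal).
  r[A,B] = 2.8 / (2.1909 · 2.0736) = 2.8 / 4.5431 = 0.6163
  r[B,B] = 1 (diagonal).

R is symmetric with unit diagonal. Assembling:

R = [[1, 0.6163],
 [0.6163, 1]]


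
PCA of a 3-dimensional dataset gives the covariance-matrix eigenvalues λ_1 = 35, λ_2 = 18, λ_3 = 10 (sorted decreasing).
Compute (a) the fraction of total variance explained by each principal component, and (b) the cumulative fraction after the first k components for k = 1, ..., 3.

Step 1 — total variance = trace(Sigma) = Σ λ_i = 35 + 18 + 10 = 63.

Step 2 — fraction explained by component i = λ_i / Σ λ:
  PC1: 35/63 = 0.5556
  PC2: 18/63 = 0.2857
  PC3: 10/63 = 0.1587

Step 3 — cumulative fraction after k components = (λ_1 + ... + λ_k) / Σ λ:
  k = 1: 35/63 = 0.5556
  k = 2: (35 + 18)/63 = 53/63 = 0.8413
  k = 3: (35 + 18 + 10)/63 = 63/63 = 1

Summary (fraction, with percent):

explained: PC1 0.5556 (55.56%), PC2 0.2857 (28.57%), PC3 0.1587 (15.87%);  cumulative: 0.5556, 0.8413, 1


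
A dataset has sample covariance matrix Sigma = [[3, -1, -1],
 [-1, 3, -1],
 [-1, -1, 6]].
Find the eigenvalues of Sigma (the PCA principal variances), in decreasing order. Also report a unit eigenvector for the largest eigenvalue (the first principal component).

Step 1 — characteristic polynomial p(λ) = det(λI - Sigma) = λ³ - tr·λ² + c_1·λ - det, where tr = trace, c_1 = sum of the principal 2×2 minors, det = det(Sigma):
  tr = 3 + 3 + 6 = 12,
  c_1 = (3·3 - (-1)²) + (3·6 - (-1)²) + (3·6 - (-1)²) = 8 + 17 + 17 = 42,
  det = 3·(3·6 - (-1)²) - (-1)·((-1)·6 - (-1)·(-1)) + (-1)·((-1)·(-1) - 3·(-1)) = 3·(17) - (-1)·(-7) + (-1)·(4) = 40.
  So p(λ) = λ³ - 12λ² + 42λ - 40.
Step 2 — look for an integer root (rational root theorem: any rational root is an integer divisor of 40). Testing λ = 4:
  p(4) = 64 - 192 + 168 - 40 = 0  ✓
  Dividing out (λ - 4): p(λ) = (λ - 4)(λ² - 8λ + 10).
Step 3 — remaining eigenvalues from the quadratic λ² - 8λ + 10 = 0:
  Δ = 8² - 4·10 = 64 - 40 = 24,  λ = (8 ± √24)/2 = (8 ± 4.899)/2 ≈ 6.4495 or 1.5505.
  Sorted: λ_1 = 6.4495,  λ_2 = 4,  λ_3 = 1.5505  (check: sum = 12 = tr ✓).

Step 4 — unit eigenvector for λ_1 ≈ 6.4495: v spans the null space of (Sigma - λ_1 I), whose rows are
  r_1 = (-3.4495, -1, -1),  r_2 = (-1, -3.4495, -1),  r_3 = (-1, -1, -0.4495).
  v is orthogonal to every row, so take v ∝ r_1 × r_2 = ((-1)·(-1) - (-1)·(-3.4495), (-1)·(-1) - (-3.4495)·(-1), (-3.4495)·(-3.4495) - (-1)·(-1)) ≈ (-2.4495, -2.4495, 10.899).
  Rescale (multiply by -1 so the first nonzero entry is positive): u = (2.4495, 2.4495, -10.899).
  ||u|| = √((2.4495)² + (2.4495)² + (-10.899)²) = √(130.7878) ≈ 11.4362,  v_1 = u/||u|| ≈ (0.2142, 0.2142, -0.953) (||v_1|| = 1).

λ_1 = 6.4495,  λ_2 = 4,  λ_3 = 1.5505;  v_1 ≈ (0.2142, 0.2142, -0.953)


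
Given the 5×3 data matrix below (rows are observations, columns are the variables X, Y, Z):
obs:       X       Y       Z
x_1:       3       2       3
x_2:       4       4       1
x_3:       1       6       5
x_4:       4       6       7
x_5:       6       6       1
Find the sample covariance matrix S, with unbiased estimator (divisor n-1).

Step 1 — column means:
  mean(X) = (3 + 4 + 1 + 4 + 6) / 5 = 18/5 = 3.6
  mean(Y) = (2 + 4 + 6 + 6 + 6) / 5 = 24/5 = 4.8
  mean(Z) = (3 + 1 + 5 + 7 + 1) / 5 = 17/5 = 3.4

Step 2 — sample covariance S[i,j] = (1/(n-1)) · Σ_k (x_{k,i} - mean_i) · (x_{k,j} - mean_j), with n-1 = 4.
  S[X,X] = ((-0.6)·(-0.6) + (0.4)·(0.4) + (-2.6)·(-2.6) + (0.4)·(0.4) + (2.4)·(2.4)) / 4 = 13.2/4 = 3.3
  S[X,Y] = ((-0.6)·(-2.8) + (0.4)·(-0.8) + (-2.6)·(1.2) + (0.4)·(1.2) + (2.4)·(1.2)) / 4 = 1.6/4 = 0.4
  S[X,Z] = ((-0.6)·(-0.4) + (0.4)·(-2.4) + (-2.6)·(1.6) + (0.4)·(3.6) + (2.4)·(-2.4)) / 4 = -9.2/4 = -2.3
  S[Y,Y] = ((-2.8)·(-2.8) + (-0.8)·(-0.8) + (1.2)·(1.2) + (1.2)·(1.2) + (1.2)·(1.2)) / 4 = 12.8/4 = 3.2
  S[Y,Z] = ((-2.8)·(-0.4) + (-0.8)·(-2.4) + (1.2)·(1.6) + (1.2)·(3.6) + (1.2)·(-2.4)) / 4 = 6.4/4 = 1.6
  S[Z,Z] = ((-0.4)·(-0.4) + (-2.4)·(-2.4) + (1.6)·(1.6) + (3.6)·(3.6) + (-2.4)·(-2.4)) / 4 = 27.2/4 = 6.8

S is symmetric (S[j,i] = S[i,j]). Assembling:

S = [[3.3, 0.4, -2.3],
 [0.4, 3.2, 1.6],
 [-2.3, 1.6, 6.8]]


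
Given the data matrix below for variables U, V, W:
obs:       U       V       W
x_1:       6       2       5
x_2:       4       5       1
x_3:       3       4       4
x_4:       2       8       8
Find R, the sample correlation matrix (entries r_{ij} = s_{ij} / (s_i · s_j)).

Step 1 — column means:
  mean(U) = (6 + 4 + 3 + 2) / 4 = 15/4 = 3.75
  mean(V) = (2 + 5 + 4 + 8) / 4 = 19/4 = 4.75
  mean(W) = (5 + 1 + 4 + 8) / 4 = 18/4 = 4.5

Step 2 — sample variances and covariances s[i,j] = (1/(n-1)) · Σ_k (x_{k,i} - mean_i) · (x_{k,j} - mean_j), with n-1 = 3:
  s[U,U] = ((2.25)·(2.25) + (0.25)·(0.25) + (-0.75)·(-0.75) + (-1.75)·(-1.75)) / 3 = 8.75/3 = 2.9167
  s[U,V] = ((2.25)·(-2.75) + (0.25)·(0.25) + (-0.75)·(-0.75) + (-1.75)·(3.25)) / 3 = -11.25/3 = -3.75
  s[U,W] = ((2.25)·(0.5) + (0.25)·(-3.5) + (-0.75)·(-0.5) + (-1.75)·(3.5)) / 3 = -5.5/3 = -1.8333
  s[V,V] = ((-2.75)·(-2.75) + (0.25)·(0.25) + (-0.75)·(-0.75) + (3.25)·(3.25)) / 3 = 18.75/3 = 6.25
  s[V,W] = ((-2.75)·(0.5) + (0.25)·(-3.5) + (-0.75)·(-0.5) + (3.25)·(3.5)) / 3 = 9.5/3 = 3.1667
  s[W,W] = ((0.5)·(0.5) + (-3.5)·(-3.5) + (-0.5)·(-0.5) + (3.5)·(3.5)) / 3 = 25/3 = 8.3333
  Sample standard deviations s_i = √(s[i,i]):
  s(U) = √(2.9167) = 1.7078
  s(V) = √(6.25) = 2.5
  s(W) = √(8.3333) = 2.8868

Step 3 — r_{ij} = s_{ij} / (s_i · s_j):
  r[U,U] = 1 (diagonal).
  r[U,V] = -3.75 / (1.7078 · 2.5) = -3.75 / 4.2696 = -0.8783
  r[U,W] = -1.8333 / (1.7078 · 2.8868) = -1.8333 / 4.9301 = -0.3719
  r[V,V] = 1 (diagonal).
  r[V,W] = 3.1667 / (2.5 · 2.8868) = 3.1667 / 7.2169 = 0.4388
  r[W,W] = 1 (diagonal).

R is symmetric with unit diagonal. Assembling:

R = [[1, -0.8783, -0.3719],
 [-0.8783, 1, 0.4388],
 [-0.3719, 0.4388, 1]]


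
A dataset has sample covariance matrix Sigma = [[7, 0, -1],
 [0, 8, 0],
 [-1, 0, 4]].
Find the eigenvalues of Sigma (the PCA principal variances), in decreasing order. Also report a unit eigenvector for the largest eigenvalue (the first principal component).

Step 1 — characteristic polynomial p(λ) = det(λI - Sigma) = λ³ - tr·λ² + c_1·λ - det, where tr = trace, c_1 = sum of the principal 2×2 minors, det = det(Sigma):
  tr = 7 + 8 + 4 = 19,
  c_1 = (7·8 - (0)²) + (7·4 - (-1)²) + (8·4 - (0)²) = 56 + 27 + 32 = 115,
  det = 7·(8·4 - (0)²) - (0)·((0)·4 - (0)·(-1)) + (-1)·((0)·(0) - 8·(-1)) = 7·(32) - (0)·(0) + (-1)·(8) = 216.
  So p(λ) = λ³ - 19λ² + 115λ - 216.
Step 2 — look for an integer root (rational root theorem: any rational root is an integer divisor of 216). Testing λ = 8:
  p(8) = 512 - 1216 + 920 - 216 = 0  ✓
  Dividing out (λ - 8): p(λ) = (λ - 8)(λ² - 11λ + 27).
Step 3 — remaining eigenvalues from the quadratic λ² - 11λ + 27 = 0:
  Δ = 11² - 4·27 = 121 - 108 = 13,  λ = (11 ± √13)/2 = (11 ± 3.6056)/2 ≈ 7.3028 or 3.6972.
  Sorted: λ_1 = 8,  λ_2 = 7.3028,  λ_3 = 3.6972  (check: sum = 19 = tr ✓).

Step 4 — unit eigenvector for λ_1 = 8: v spans the null space of (Sigma - λ_1 I), whose rows are
  r_1 = (-1, 0, -1),  r_2 = (0, 0, 0),  r_3 = (-1, 0, -4).
  v is orthogonal to every row, so take v ∝ r_1 × r_3 = ((0)·(-4) - (-1)·(0), (-1)·(-1) - (-1)·(-4), (-1)·(0) - (0)·(-1)) = (0, -3, 0).
  Rescale (divide by 3; multiply by -1 so the first nonzero entry is positive): u = (0, 1, 0).
  ||u|| = √((0)² + (1)² + (0)²) = √(1) = 1,  v_1 = u/||u|| ≈ (0, 1, 0) (||v_1|| = 1).

λ_1 = 8,  λ_2 = 7.3028,  λ_3 = 3.6972;  v_1 ≈ (0, 1, 0)


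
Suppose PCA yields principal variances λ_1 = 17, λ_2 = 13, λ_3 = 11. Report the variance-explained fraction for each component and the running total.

Step 1 — total variance = trace(Sigma) = Σ λ_i = 17 + 13 + 11 = 41.

Step 2 — fraction explained by component i = λ_i / Σ λ:
  PC1: 17/41 = 0.4146
  PC2: 13/41 = 0.3171
  PC3: 11/41 = 0.2683

Step 3 — cumulative fraction after k components = (λ_1 + ... + λ_k) / Σ λ:
  k = 1: 17/41 = 0.4146
  k = 2: (17 + 13)/41 = 30/41 = 0.7317
  k = 3: (17 + 13 + 11)/41 = 41/41 = 1

Summary (fraction, with percent):

explained: PC1 0.4146 (41.46%), PC2 0.3171 (31.71%), PC3 0.2683 (26.83%);  cumulative: 0.4146, 0.7317, 1


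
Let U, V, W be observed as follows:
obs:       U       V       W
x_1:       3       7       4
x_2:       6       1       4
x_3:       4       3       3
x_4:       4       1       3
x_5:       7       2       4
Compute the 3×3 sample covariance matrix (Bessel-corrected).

Step 1 — column means:
  mean(U) = (3 + 6 + 4 + 4 + 7) / 5 = 24/5 = 4.8
  mean(V) = (7 + 1 + 3 + 1 + 2) / 5 = 14/5 = 2.8
  mean(W) = (4 + 4 + 3 + 3 + 4) / 5 = 18/5 = 3.6

Step 2 — sample covariance S[i,j] = (1/(n-1)) · Σ_k (x_{k,i} - mean_i) · (x_{k,j} - mean_j), with n-1 = 4.
  S[U,U] = ((-1.8)·(-1.8) + (1.2)·(1.2) + (-0.8)·(-0.8) + (-0.8)·(-0.8) + (2.2)·(2.2)) / 4 = 10.8/4 = 2.7
  S[U,V] = ((-1.8)·(4.2) + (1.2)·(-1.8) + (-0.8)·(0.2) + (-0.8)·(-1.8) + (2.2)·(-0.8)) / 4 = -10.2/4 = -2.55
  S[U,W] = ((-1.8)·(0.4) + (1.2)·(0.4) + (-0.8)·(-0.6) + (-0.8)·(-0.6) + (2.2)·(0.4)) / 4 = 1.6/4 = 0.4
  S[V,V] = ((4.2)·(4.2) + (-1.8)·(-1.8) + (0.2)·(0.2) + (-1.8)·(-1.8) + (-0.8)·(-0.8)) / 4 = 24.8/4 = 6.2
  S[V,W] = ((4.2)·(0.4) + (-1.8)·(0.4) + (0.2)·(-0.6) + (-1.8)·(-0.6) + (-0.8)·(0.4)) / 4 = 1.6/4 = 0.4
  S[W,W] = ((0.4)·(0.4) + (0.4)·(0.4) + (-0.6)·(-0.6) + (-0.6)·(-0.6) + (0.4)·(0.4)) / 4 = 1.2/4 = 0.3

S is symmetric (S[j,i] = S[i,j]). Assembling:

S = [[2.7, -2.55, 0.4],
 [-2.55, 6.2, 0.4],
 [0.4, 0.4, 0.3]]


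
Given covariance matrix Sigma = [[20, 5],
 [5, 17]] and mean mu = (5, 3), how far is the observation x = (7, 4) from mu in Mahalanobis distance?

Step 1 — centre the observation: (x - mu) = (2, 1).

Step 2 — invert Sigma. det(Sigma) = 20·17 - (5)² = 315.
  Sigma^{-1} = (1/det) · [[d, -b], [-b, a]] = [[0.054, -0.0159],
 [-0.0159, 0.0635]].

Step 3 — form the quadratic (x - mu)^T · Sigma^{-1} · (x - mu):
  Sigma^{-1} · (x - mu) = (0.0921, 0.0317).
  (x - mu)^T · [Sigma^{-1} · (x - mu)] = (2)·(0.0921) + (1)·(0.0317) = 0.2159.

Step 4 — take square root: d = √(0.2159) ≈ 0.4646.

d(x, mu) = √(0.2159) ≈ 0.4646


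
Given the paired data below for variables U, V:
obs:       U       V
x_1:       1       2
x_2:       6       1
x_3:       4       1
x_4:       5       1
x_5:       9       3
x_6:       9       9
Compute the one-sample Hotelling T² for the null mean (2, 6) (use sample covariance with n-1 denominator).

Step 1 — sample mean vector:
  mean(U) = (1 + 6 + 4 + 5 + 9 + 9) / 6 = 34/6 = 5.6667
  mean(V) = (2 + 1 + 1 + 1 + 3 + 9) / 6 = 17/6 = 2.8333
  x̄ = (5.6667, 2.8333),  deviation x̄ - mu_0 = (5.6667, 2.8333) - (2, 6) = (3.6667, -3.1667).

Step 2 — sample covariance matrix, S[i,j] = (1/(n-1)) · Σ_k (x_{k,i} - mean_i) · (x_{k,j} - mean_j), divisor n-1 = 5:
  S[U,U] = ((-4.6667)·(-4.6667) + (0.3333)·(0.3333) + (-1.6667)·(-1.6667) + (-0.6667)·(-0.6667) + (3.3333)·(3.3333) + (3.3333)·(3.3333)) / 5 = 47.3333/5 = 9.4667
  S[U,V] = ((-4.6667)·(-0.8333) + (0.3333)·(-1.8333) + (-1.6667)·(-1.8333) + (-0.6667)·(-1.8333) + (3.3333)·(0.1667) + (3.3333)·(6.1667)) / 5 = 28.6667/5 = 5.7333
  S[V,V] = ((-0.8333)·(-0.8333) + (-1.8333)·(-1.8333) + (-1.8333)·(-1.8333) + (-1.8333)·(-1.8333) + (0.1667)·(0.1667) + (6.1667)·(6.1667)) / 5 = 48.8333/5 = 9.7667
  S = [[9.4667, 5.7333],
 [5.7333, 9.7667]].

Step 3 — invert S. det(S) = 9.4667·9.7667 - (5.7333)² = 59.5867.
  S^{-1} = (1/det) · [[d, -b], [-b, a]] = [[0.1639, -0.0962],
 [-0.0962, 0.1589]].

Step 4 — quadratic form (x̄ - mu_0)^T · S^{-1} · (x̄ - mu_0):
  S^{-1} · (x̄ - mu_0) = (0.9057, -0.8559),
  (x̄ - mu_0)^T · [...] = (3.6667)·(0.9057) + (-3.1667)·(-0.8559) = 6.0312.

Step 5 — scale by n: T² = 6 · 6.0312 = 36.1871.

T² ≈ 36.1871


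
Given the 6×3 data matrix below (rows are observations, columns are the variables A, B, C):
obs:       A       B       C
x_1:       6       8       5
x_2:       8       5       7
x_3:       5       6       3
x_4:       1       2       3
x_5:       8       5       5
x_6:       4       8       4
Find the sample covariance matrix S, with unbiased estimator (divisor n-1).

Step 1 — column means:
  mean(A) = (6 + 8 + 5 + 1 + 8 + 4) / 6 = 32/6 = 5.3333
  mean(B) = (8 + 5 + 6 + 2 + 5 + 8) / 6 = 34/6 = 5.6667
  mean(C) = (5 + 7 + 3 + 3 + 5 + 4) / 6 = 27/6 = 4.5

Step 2 — sample covariance S[i,j] = (1/(n-1)) · Σ_k (x_{k,i} - mean_i) · (x_{k,j} - mean_j), with n-1 = 5.
  S[A,A] = ((0.6667)·(0.6667) + (2.6667)·(2.6667) + (-0.3333)·(-0.3333) + (-4.3333)·(-4.3333) + (2.6667)·(2.6667) + (-1.3333)·(-1.3333)) / 5 = 35.3333/5 = 7.0667
  S[A,B] = ((0.6667)·(2.3333) + (2.6667)·(-0.6667) + (-0.3333)·(0.3333) + (-4.3333)·(-3.6667) + (2.6667)·(-0.6667) + (-1.3333)·(2.3333)) / 5 = 10.6667/5 = 2.1333
  S[A,C] = ((0.6667)·(0.5) + (2.6667)·(2.5) + (-0.3333)·(-1.5) + (-4.3333)·(-1.5) + (2.6667)·(0.5) + (-1.3333)·(-0.5)) / 5 = 16/5 = 3.2
  S[B,B] = ((2.3333)·(2.3333) + (-0.6667)·(-0.6667) + (0.3333)·(0.3333) + (-3.6667)·(-3.6667) + (-0.6667)·(-0.6667) + (2.3333)·(2.3333)) / 5 = 25.3333/5 = 5.0667
  S[B,C] = ((2.3333)·(0.5) + (-0.6667)·(2.5) + (0.3333)·(-1.5) + (-3.6667)·(-1.5) + (-0.6667)·(0.5) + (2.3333)·(-0.5)) / 5 = 3/5 = 0.6
  S[C,C] = ((0.5)·(0.5) + (2.5)·(2.5) + (-1.5)·(-1.5) + (-1.5)·(-1.5) + (0.5)·(0.5) + (-0.5)·(-0.5)) / 5 = 11.5/5 = 2.3

S is symmetric (S[j,i] = S[i,j]). Assembling:

S = [[7.0667, 2.1333, 3.2],
 [2.1333, 5.0667, 0.6],
 [3.2, 0.6, 2.3]]


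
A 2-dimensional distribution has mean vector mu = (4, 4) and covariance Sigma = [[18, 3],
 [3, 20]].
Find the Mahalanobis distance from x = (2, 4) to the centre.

Step 1 — centre the observation: (x - mu) = (-2, 0).

Step 2 — invert Sigma. det(Sigma) = 18·20 - (3)² = 351.
  Sigma^{-1} = (1/det) · [[d, -b], [-b, a]] = [[0.057, -0.0085],
 [-0.0085, 0.0513]].

Step 3 — form the quadratic (x - mu)^T · Sigma^{-1} · (x - mu):
  Sigma^{-1} · (x - mu) = (-0.114, 0.0171).
  (x - mu)^T · [Sigma^{-1} · (x - mu)] = (-2)·(-0.114) + (0)·(0.0171) = 0.2279.

Step 4 — take square root: d = √(0.2279) ≈ 0.4774.

d(x, mu) = √(0.2279) ≈ 0.4774


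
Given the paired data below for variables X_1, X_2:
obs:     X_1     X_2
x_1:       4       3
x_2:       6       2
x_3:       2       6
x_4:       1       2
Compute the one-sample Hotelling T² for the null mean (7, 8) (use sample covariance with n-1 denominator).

Step 1 — sample mean vector:
  mean(X_1) = (4 + 6 + 2 + 1) / 4 = 13/4 = 3.25
  mean(X_2) = (3 + 2 + 6 + 2) / 4 = 13/4 = 3.25
  x̄ = (3.25, 3.25),  deviation x̄ - mu_0 = (3.25, 3.25) - (7, 8) = (-3.75, -4.75).

Step 2 — sample covariance matrix, S[i,j] = (1/(n-1)) · Σ_k (x_{k,i} - mean_i) · (x_{k,j} - mean_j), divisor n-1 = 3:
  S[X_1,X_1] = ((0.75)·(0.75) + (2.75)·(2.75) + (-1.25)·(-1.25) + (-2.25)·(-2.25)) / 3 = 14.75/3 = 4.9167
  S[X_1,X_2] = ((0.75)·(-0.25) + (2.75)·(-1.25) + (-1.25)·(2.75) + (-2.25)·(-1.25)) / 3 = -4.25/3 = -1.4167
  S[X_2,X_2] = ((-0.25)·(-0.25) + (-1.25)·(-1.25) + (2.75)·(2.75) + (-1.25)·(-1.25)) / 3 = 10.75/3 = 3.5833
  S = [[4.9167, -1.4167],
 [-1.4167, 3.5833]].

Step 3 — invert S. det(S) = 4.9167·3.5833 - (-1.4167)² = 15.6111.
  S^{-1} = (1/det) · [[d, -b], [-b, a]] = [[0.2295, 0.0907],
 [0.0907, 0.3149]].

Step 4 — quadratic form (x̄ - mu_0)^T · S^{-1} · (x̄ - mu_0):
  S^{-1} · (x̄ - mu_0) = (-1.2918, -1.8363),
  (x̄ - mu_0)^T · [...] = (-3.75)·(-1.2918) + (-4.75)·(-1.8363) = 13.5667.

Step 5 — scale by n: T² = 4 · 13.5667 = 54.2669.

T² ≈ 54.2669


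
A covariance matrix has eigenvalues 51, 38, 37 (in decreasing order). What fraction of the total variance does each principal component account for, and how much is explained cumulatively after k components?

Step 1 — total variance = trace(Sigma) = Σ λ_i = 51 + 38 + 37 = 126.

Step 2 — fraction explained by component i = λ_i / Σ λ:
  PC1: 51/126 = 0.4048
  PC2: 38/126 = 0.3016
  PC3: 37/126 = 0.2937

Step 3 — cumulative fraction after k components = (λ_1 + ... + λ_k) / Σ λ:
  k = 1: 51/126 = 0.4048
  k = 2: (51 + 38)/126 = 89/126 = 0.7063
  k = 3: (51 + 38 + 37)/126 = 126/126 = 1

Summary (fraction, with percent):

explained: PC1 0.4048 (40.48%), PC2 0.3016 (30.16%), PC3 0.2937 (29.37%);  cumulative: 0.4048, 0.7063, 1


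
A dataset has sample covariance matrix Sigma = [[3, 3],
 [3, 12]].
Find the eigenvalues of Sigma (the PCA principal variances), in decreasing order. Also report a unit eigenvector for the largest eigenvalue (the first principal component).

Step 1 — characteristic polynomial of 2×2 Sigma:
  det(Sigma - λI) = λ² - trace · λ + det = 0.
  trace = 3 + 12 = 15, det = 3·12 - (3)² = 27.
Step 2 — discriminant:
  Δ = trace² - 4·det = 225 - 108 = 117.
Step 3 — eigenvalues:
  λ = (trace ± √Δ)/2 = (15 ± 10.8167)/2,
  λ_1 = 12.9083,  λ_2 = 2.0917.

Step 4 — unit eigenvector for λ_1: solve (Sigma - λ_1 I)v = 0. First row:
  (3 - 12.9083)·v_x + (3)·v_y = 0, i.e. (-9.9083)·v_x + (3)·v_y = 0,
  so v ∝ (b, λ_1 - a) = (3, 9.9083) = u.
  ||u|| = √((3)² + (9.9083)²) = √(107.1749) ≈ 10.3525,
  v_1 = u/||u|| ≈ (0.2898, 0.9571) (||v_1|| = 1).

λ_1 = 12.9083,  λ_2 = 2.0917;  v_1 ≈ (0.2898, 0.9571)


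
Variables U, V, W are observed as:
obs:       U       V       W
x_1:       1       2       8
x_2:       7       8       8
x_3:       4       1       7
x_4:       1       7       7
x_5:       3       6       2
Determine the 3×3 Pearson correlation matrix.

Step 1 — column means:
  mean(U) = (1 + 7 + 4 + 1 + 3) / 5 = 16/5 = 3.2
  mean(V) = (2 + 8 + 1 + 7 + 6) / 5 = 24/5 = 4.8
  mean(W) = (8 + 8 + 7 + 7 + 2) / 5 = 32/5 = 6.4

Step 2 — sample variances and covariances s[i,j] = (1/(n-1)) · Σ_k (x_{k,i} - mean_i) · (x_{k,j} - mean_j), with n-1 = 4:
  s[U,U] = ((-2.2)·(-2.2) + (3.8)·(3.8) + (0.8)·(0.8) + (-2.2)·(-2.2) + (-0.2)·(-0.2)) / 4 = 24.8/4 = 6.2
  s[U,V] = ((-2.2)·(-2.8) + (3.8)·(3.2) + (0.8)·(-3.8) + (-2.2)·(2.2) + (-0.2)·(1.2)) / 4 = 10.2/4 = 2.55
  s[U,W] = ((-2.2)·(1.6) + (3.8)·(1.6) + (0.8)·(0.6) + (-2.2)·(0.6) + (-0.2)·(-4.4)) / 4 = 2.6/4 = 0.65
  s[V,V] = ((-2.8)·(-2.8) + (3.2)·(3.2) + (-3.8)·(-3.8) + (2.2)·(2.2) + (1.2)·(1.2)) / 4 = 38.8/4 = 9.7
  s[V,W] = ((-2.8)·(1.6) + (3.2)·(1.6) + (-3.8)·(0.6) + (2.2)·(0.6) + (1.2)·(-4.4)) / 4 = -5.6/4 = -1.4
  s[W,W] = ((1.6)·(1.6) + (1.6)·(1.6) + (0.6)·(0.6) + (0.6)·(0.6) + (-4.4)·(-4.4)) / 4 = 25.2/4 = 6.3
  Sample standard deviations s_i = √(s[i,i]):
  s(U) = √(6.2) = 2.49
  s(V) = √(9.7) = 3.1145
  s(W) = √(6.3) = 2.51

Step 3 — r_{ij} = s_{ij} / (s_i · s_j):
  r[U,U] = 1 (diagonal).
  r[U,V] = 2.55 / (2.49 · 3.1145) = 2.55 / 7.755 = 0.3288
  r[U,W] = 0.65 / (2.49 · 2.51) = 0.65 / 6.2498 = 0.104
  r[V,V] = 1 (diagonal).
  r[V,W] = -1.4 / (3.1145 · 2.51) = -1.4 / 7.8173 = -0.1791
  r[W,W] = 1 (diagonal).

R is symmetric with unit diagonal. Assembling:

R = [[1, 0.3288, 0.104],
 [0.3288, 1, -0.1791],
 [0.104, -0.1791, 1]]


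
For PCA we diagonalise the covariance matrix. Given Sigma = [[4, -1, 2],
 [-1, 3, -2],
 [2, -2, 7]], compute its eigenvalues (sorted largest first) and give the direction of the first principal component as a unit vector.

Step 1 — characteristic polynomial p(λ) = det(λI - Sigma) = λ³ - tr·λ² + c_1·λ - det, where tr = trace, c_1 = sum of the principal 2×2 minors, det = det(Sigma):
  tr = 4 + 3 + 7 = 14,
  c_1 = (4·3 - (-1)²) + (4·7 - (2)²) + (3·7 - (-2)²) = 11 + 24 + 17 = 52,
  det = 4·(3·7 - (-2)²) - (-1)·((-1)·7 - (-2)·(2)) + (2)·((-1)·(-2) - 3·(2)) = 4·(17) - (-1)·(-3) + (2)·(-4) = 57.
  So p(λ) = λ³ - 14λ² + 52λ - 57.
Step 2 — look for an integer root (rational root theorem: any rational root is an integer divisor of 57). Testing λ = 3:
  p(3) = 27 - 126 + 156 - 57 = 0  ✓
  Dividing out (λ - 3): p(λ) = (λ - 3)(λ² - 11λ + 19).
Step 3 — remaining eigenvalues from the quadratic λ² - 11λ + 19 = 0:
  Δ = 11² - 4·19 = 121 - 76 = 45,  λ = (11 ± √45)/2 = (11 ± 6.7082)/2 ≈ 8.8541 or 2.1459.
  Sorted: λ_1 = 8.8541,  λ_2 = 3,  λ_3 = 2.1459  (check: sum = 14 = tr ✓).

Step 4 — unit eigenvector for λ_1 ≈ 8.8541: v spans the null space of (Sigma - λ_1 I), whose rows are
  r_1 = (-4.8541, -1, 2),  r_2 = (-1, -5.8541, -2),  r_3 = (2, -2, -1.8541).
  v is orthogonal to every row, so take v ∝ r_1 × r_2 = ((-1)·(-2) - (2)·(-5.8541), (2)·(-1) - (-4.8541)·(-2), (-4.8541)·(-5.8541) - (-1)·(-1)) ≈ (13.7082, -11.7082, 27.4164).
  Let u = (13.7082, -11.7082, 27.4164).
  ||u|| = √((13.7082)² + (-11.7082)² + (27.4164)²) = √(1076.6563) ≈ 32.8124,  v_1 = u/||u|| ≈ (0.4178, -0.3568, 0.8355) (||v_1|| = 1).

λ_1 = 8.8541,  λ_2 = 3,  λ_3 = 2.1459;  v_1 ≈ (0.4178, -0.3568, 0.8355)


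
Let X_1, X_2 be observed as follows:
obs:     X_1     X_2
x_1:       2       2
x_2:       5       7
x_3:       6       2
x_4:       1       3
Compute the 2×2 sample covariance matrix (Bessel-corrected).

Step 1 — column means:
  mean(X_1) = (2 + 5 + 6 + 1) / 4 = 14/4 = 3.5
  mean(X_2) = (2 + 7 + 2 + 3) / 4 = 14/4 = 3.5

Step 2 — sample covariance S[i,j] = (1/(n-1)) · Σ_k (x_{k,i} - mean_i) · (x_{k,j} - mean_j), with n-1 = 3.
  S[X_1,X_1] = ((-1.5)·(-1.5) + (1.5)·(1.5) + (2.5)·(2.5) + (-2.5)·(-2.5)) / 3 = 17/3 = 5.6667
  S[X_1,X_2] = ((-1.5)·(-1.5) + (1.5)·(3.5) + (2.5)·(-1.5) + (-2.5)·(-0.5)) / 3 = 5/3 = 1.6667
  S[X_2,X_2] = ((-1.5)·(-1.5) + (3.5)·(3.5) + (-1.5)·(-1.5) + (-0.5)·(-0.5)) / 3 = 17/3 = 5.6667

S is symmetric (S[j,i] = S[i,j]). Assembling:

S = [[5.6667, 1.6667],
 [1.6667, 5.6667]]


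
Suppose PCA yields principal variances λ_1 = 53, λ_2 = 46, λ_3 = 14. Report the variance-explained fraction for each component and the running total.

Step 1 — total variance = trace(Sigma) = Σ λ_i = 53 + 46 + 14 = 113.

Step 2 — fraction explained by component i = λ_i / Σ λ:
  PC1: 53/113 = 0.469
  PC2: 46/113 = 0.4071
  PC3: 14/113 = 0.1239

Step 3 — cumulative fraction after k components = (λ_1 + ... + λ_k) / Σ λ:
  k = 1: 53/113 = 0.469
  k = 2: (53 + 46)/113 = 99/113 = 0.8761
  k = 3: (53 + 46 + 14)/113 = 113/113 = 1

Summary (fraction, with percent):

explained: PC1 0.469 (46.9%), PC2 0.4071 (40.71%), PC3 0.1239 (12.39%);  cumulative: 0.469, 0.8761, 1


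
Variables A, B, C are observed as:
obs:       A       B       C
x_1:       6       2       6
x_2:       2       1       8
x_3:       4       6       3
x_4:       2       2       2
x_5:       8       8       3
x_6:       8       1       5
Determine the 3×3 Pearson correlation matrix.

Step 1 — column means:
  mean(A) = (6 + 2 + 4 + 2 + 8 + 8) / 6 = 30/6 = 5
  mean(B) = (2 + 1 + 6 + 2 + 8 + 1) / 6 = 20/6 = 3.3333
  mean(C) = (6 + 8 + 3 + 2 + 3 + 5) / 6 = 27/6 = 4.5

Step 2 — sample variances and covariances s[i,j] = (1/(n-1)) · Σ_k (x_{k,i} - mean_i) · (x_{k,j} - mean_j), with n-1 = 5:
  s[A,A] = ((1)·(1) + (-3)·(-3) + (-1)·(-1) + (-3)·(-3) + (3)·(3) + (3)·(3)) / 5 = 38/5 = 7.6
  s[A,B] = ((1)·(-1.3333) + (-3)·(-2.3333) + (-1)·(2.6667) + (-3)·(-1.3333) + (3)·(4.6667) + (3)·(-2.3333)) / 5 = 14/5 = 2.8
  s[A,C] = ((1)·(1.5) + (-3)·(3.5) + (-1)·(-1.5) + (-3)·(-2.5) + (3)·(-1.5) + (3)·(0.5)) / 5 = -3/5 = -0.6
  s[B,B] = ((-1.3333)·(-1.3333) + (-2.3333)·(-2.3333) + (2.6667)·(2.6667) + (-1.3333)·(-1.3333) + (4.6667)·(4.6667) + (-2.3333)·(-2.3333)) / 5 = 43.3333/5 = 8.6667
  s[B,C] = ((-1.3333)·(1.5) + (-2.3333)·(3.5) + (2.6667)·(-1.5) + (-1.3333)·(-2.5) + (4.6667)·(-1.5) + (-2.3333)·(0.5)) / 5 = -19/5 = -3.8
  s[C,C] = ((1.5)·(1.5) + (3.5)·(3.5) + (-1.5)·(-1.5) + (-2.5)·(-2.5) + (-1.5)·(-1.5) + (0.5)·(0.5)) / 5 = 25.5/5 = 5.1
  Sample standard deviations s_i = √(s[i,i]):
  s(A) = √(7.6) = 2.7568
  s(B) = √(8.6667) = 2.9439
  s(C) = √(5.1) = 2.2583

Step 3 — r_{ij} = s_{ij} / (s_i · s_j):
  r[A,A] = 1 (diagonal).
  r[A,B] = 2.8 / (2.7568 · 2.9439) = 2.8 / 8.1158 = 0.345
  r[A,C] = -0.6 / (2.7568 · 2.2583) = -0.6 / 6.2258 = -0.0964
  r[B,B] = 1 (diagonal).
  r[B,C] = -3.8 / (2.9439 · 2.2583) = -3.8 / 6.6483 = -0.5716
  r[C,C] = 1 (diagonal).

R is symmetric with unit diagonal. Assembling:

R = [[1, 0.345, -0.0964],
 [0.345, 1, -0.5716],
 [-0.0964, -0.5716, 1]]


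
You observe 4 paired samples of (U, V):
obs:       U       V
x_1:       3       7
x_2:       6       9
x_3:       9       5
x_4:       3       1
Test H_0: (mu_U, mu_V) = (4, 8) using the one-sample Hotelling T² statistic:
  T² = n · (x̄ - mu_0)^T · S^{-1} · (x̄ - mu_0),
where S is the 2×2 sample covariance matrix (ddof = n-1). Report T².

Step 1 — sample mean vector:
  mean(U) = (3 + 6 + 9 + 3) / 4 = 21/4 = 5.25
  mean(V) = (7 + 9 + 5 + 1) / 4 = 22/4 = 5.5
  x̄ = (5.25, 5.5),  deviation x̄ - mu_0 = (5.25, 5.5) - (4, 8) = (1.25, -2.5).

Step 2 — sample covariance matrix, S[i,j] = (1/(n-1)) · Σ_k (x_{k,i} - mean_i) · (x_{k,j} - mean_j), divisor n-1 = 3:
  S[U,U] = ((-2.25)·(-2.25) + (0.75)·(0.75) + (3.75)·(3.75) + (-2.25)·(-2.25)) / 3 = 24.75/3 = 8.25
  S[U,V] = ((-2.25)·(1.5) + (0.75)·(3.5) + (3.75)·(-0.5) + (-2.25)·(-4.5)) / 3 = 7.5/3 = 2.5
  S[V,V] = ((1.5)·(1.5) + (3.5)·(3.5) + (-0.5)·(-0.5) + (-4.5)·(-4.5)) / 3 = 35/3 = 11.6667
  S = [[8.25, 2.5],
 [2.5, 11.6667]].

Step 3 — invert S. det(S) = 8.25·11.6667 - (2.5)² = 90.
  S^{-1} = (1/det) · [[d, -b], [-b, a]] = [[0.1296, -0.0278],
 [-0.0278, 0.0917]].

Step 4 — quadratic form (x̄ - mu_0)^T · S^{-1} · (x̄ - mu_0):
  S^{-1} · (x̄ - mu_0) = (0.2315, -0.2639),
  (x̄ - mu_0)^T · [...] = (1.25)·(0.2315) + (-2.5)·(-0.2639) = 0.9491.

Step 5 — scale by n: T² = 4 · 0.9491 = 3.7963.

T² ≈ 3.7963


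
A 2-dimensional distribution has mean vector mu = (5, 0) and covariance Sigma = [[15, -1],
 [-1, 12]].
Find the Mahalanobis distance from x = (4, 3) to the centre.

Step 1 — centre the observation: (x - mu) = (-1, 3).

Step 2 — invert Sigma. det(Sigma) = 15·12 - (-1)² = 179.
  Sigma^{-1} = (1/det) · [[d, -b], [-b, a]] = [[0.067, 0.0056],
 [0.0056, 0.0838]].

Step 3 — form the quadratic (x - mu)^T · Sigma^{-1} · (x - mu):
  Sigma^{-1} · (x - mu) = (-0.0503, 0.2458).
  (x - mu)^T · [Sigma^{-1} · (x - mu)] = (-1)·(-0.0503) + (3)·(0.2458) = 0.7877.

Step 4 — take square root: d = √(0.7877) ≈ 0.8875.

d(x, mu) = √(0.7877) ≈ 0.8875


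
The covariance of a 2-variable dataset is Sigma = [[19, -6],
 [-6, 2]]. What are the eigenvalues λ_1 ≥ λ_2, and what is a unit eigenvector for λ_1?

Step 1 — characteristic polynomial of 2×2 Sigma:
  det(Sigma - λI) = λ² - trace · λ + det = 0.
  trace = 19 + 2 = 21, det = 19·2 - (-6)² = 2.
Step 2 — discriminant:
  Δ = trace² - 4·det = 441 - 8 = 433.
Step 3 — eigenvalues:
  λ = (trace ± √Δ)/2 = (21 ± 20.8087)/2,
  λ_1 = 20.9043,  λ_2 = 0.0957.

Step 4 — unit eigenvector for λ_1: solve (Sigma - λ_1 I)v = 0. First row:
  (19 - 20.9043)·v_x + (-6)·v_y = 0, i.e. (-1.9043)·v_x + (-6)·v_y = 0,
  so v ∝ (b, λ_1 - a) = (-6, 1.9043); multiply by -1 so the first entry is positive: u = (6, -1.9043).
  ||u|| = √((6)² + (-1.9043)²) = √(39.6265) ≈ 6.295,
  v_1 = u/||u|| ≈ (0.9531, -0.3025) (||v_1|| = 1).

λ_1 = 20.9043,  λ_2 = 0.0957;  v_1 ≈ (0.9531, -0.3025)


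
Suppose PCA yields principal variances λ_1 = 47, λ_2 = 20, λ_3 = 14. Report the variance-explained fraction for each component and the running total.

Step 1 — total variance = trace(Sigma) = Σ λ_i = 47 + 20 + 14 = 81.

Step 2 — fraction explained by component i = λ_i / Σ λ:
  PC1: 47/81 = 0.5802
  PC2: 20/81 = 0.2469
  PC3: 14/81 = 0.1728

Step 3 — cumulative fraction after k components = (λ_1 + ... + λ_k) / Σ λ:
  k = 1: 47/81 = 0.5802
  k = 2: (47 + 20)/81 = 67/81 = 0.8272
  k = 3: (47 + 20 + 14)/81 = 81/81 = 1

Summary (fraction, with percent):

explained: PC1 0.5802 (58.02%), PC2 0.2469 (24.69%), PC3 0.1728 (17.28%);  cumulative: 0.5802, 0.8272, 1


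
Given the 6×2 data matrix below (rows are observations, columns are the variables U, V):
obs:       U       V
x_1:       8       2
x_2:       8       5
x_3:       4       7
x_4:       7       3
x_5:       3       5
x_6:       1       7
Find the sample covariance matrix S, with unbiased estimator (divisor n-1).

Step 1 — column means:
  mean(U) = (8 + 8 + 4 + 7 + 3 + 1) / 6 = 31/6 = 5.1667
  mean(V) = (2 + 5 + 7 + 3 + 5 + 7) / 6 = 29/6 = 4.8333

Step 2 — sample covariance S[i,j] = (1/(n-1)) · Σ_k (x_{k,i} - mean_i) · (x_{k,j} - mean_j), with n-1 = 5.
  S[U,U] = ((2.8333)·(2.8333) + (2.8333)·(2.8333) + (-1.1667)·(-1.1667) + (1.8333)·(1.8333) + (-2.1667)·(-2.1667) + (-4.1667)·(-4.1667)) / 5 = 42.8333/5 = 8.5667
  S[U,V] = ((2.8333)·(-2.8333) + (2.8333)·(0.1667) + (-1.1667)·(2.1667) + (1.8333)·(-1.8333) + (-2.1667)·(0.1667) + (-4.1667)·(2.1667)) / 5 = -22.8333/5 = -4.5667
  S[V,V] = ((-2.8333)·(-2.8333) + (0.1667)·(0.1667) + (2.1667)·(2.1667) + (-1.8333)·(-1.8333) + (0.1667)·(0.1667) + (2.1667)·(2.1667)) / 5 = 20.8333/5 = 4.1667

S is symmetric (S[j,i] = S[i,j]). Assembling:

S = [[8.5667, -4.5667],
 [-4.5667, 4.1667]]


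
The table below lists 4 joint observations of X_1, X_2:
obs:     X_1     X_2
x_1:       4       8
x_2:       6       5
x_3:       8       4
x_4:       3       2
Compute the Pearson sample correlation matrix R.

Step 1 — column means:
  mean(X_1) = (4 + 6 + 8 + 3) / 4 = 21/4 = 5.25
  mean(X_2) = (8 + 5 + 4 + 2) / 4 = 19/4 = 4.75

Step 2 — sample variances and covariances s[i,j] = (1/(n-1)) · Σ_k (x_{k,i} - mean_i) · (x_{k,j} - mean_j), with n-1 = 3:
  s[X_1,X_1] = ((-1.25)·(-1.25) + (0.75)·(0.75) + (2.75)·(2.75) + (-2.25)·(-2.25)) / 3 = 14.75/3 = 4.9167
  s[X_1,X_2] = ((-1.25)·(3.25) + (0.75)·(0.25) + (2.75)·(-0.75) + (-2.25)·(-2.75)) / 3 = 0.25/3 = 0.0833
  s[X_2,X_2] = ((3.25)·(3.25) + (0.25)·(0.25) + (-0.75)·(-0.75) + (-2.75)·(-2.75)) / 3 = 18.75/3 = 6.25
  Sample standard deviations s_i = √(s[i,i]):
  s(X_1) = √(4.9167) = 2.2174
  s(X_2) = √(6.25) = 2.5

Step 3 — r_{ij} = s_{ij} / (s_i · s_j):
  r[X_1,X_1] = 1 (diagonal).
  r[X_1,X_2] = 0.0833 / (2.2174 · 2.5) = 0.0833 / 5.5434 = 0.015
  r[X_2,X_2] = 1 (diagonal).

R is symmetric with unit diagonal. Assembling:

R = [[1, 0.015],
 [0.015, 1]]


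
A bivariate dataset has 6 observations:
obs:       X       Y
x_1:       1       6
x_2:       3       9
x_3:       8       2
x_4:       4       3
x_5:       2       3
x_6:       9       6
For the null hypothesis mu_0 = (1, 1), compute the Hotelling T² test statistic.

Step 1 — sample mean vector:
  mean(X) = (1 + 3 + 8 + 4 + 2 + 9) / 6 = 27/6 = 4.5
  mean(Y) = (6 + 9 + 2 + 3 + 3 + 6) / 6 = 29/6 = 4.8333
  x̄ = (4.5, 4.8333),  deviation x̄ - mu_0 = (4.5, 4.8333) - (1, 1) = (3.5, 3.8333).

Step 2 — sample covariance matrix, S[i,j] = (1/(n-1)) · Σ_k (x_{k,i} - mean_i) · (x_{k,j} - mean_j), divisor n-1 = 5:
  S[X,X] = ((-3.5)·(-3.5) + (-1.5)·(-1.5) + (3.5)·(3.5) + (-0.5)·(-0.5) + (-2.5)·(-2.5) + (4.5)·(4.5)) / 5 = 53.5/5 = 10.7
  S[X,Y] = ((-3.5)·(1.1667) + (-1.5)·(4.1667) + (3.5)·(-2.8333) + (-0.5)·(-1.8333) + (-2.5)·(-1.8333) + (4.5)·(1.1667)) / 5 = -9.5/5 = -1.9
  S[Y,Y] = ((1.1667)·(1.1667) + (4.1667)·(4.1667) + (-2.8333)·(-2.8333) + (-1.8333)·(-1.8333) + (-1.8333)·(-1.8333) + (1.1667)·(1.1667)) / 5 = 34.8333/5 = 6.9667
  S = [[10.7, -1.9],
 [-1.9, 6.9667]].

Step 3 — invert S. det(S) = 10.7·6.9667 - (-1.9)² = 70.9333.
  S^{-1} = (1/det) · [[d, -b], [-b, a]] = [[0.0982, 0.0268],
 [0.0268, 0.1508]].

Step 4 — quadratic form (x̄ - mu_0)^T · S^{-1} · (x̄ - mu_0):
  S^{-1} · (x̄ - mu_0) = (0.4464, 0.672),
  (x̄ - mu_0)^T · [...] = (3.5)·(0.4464) + (3.8333)·(0.672) = 4.1385.

Step 5 — scale by n: T² = 6 · 4.1385 = 24.8308.

T² ≈ 24.8308


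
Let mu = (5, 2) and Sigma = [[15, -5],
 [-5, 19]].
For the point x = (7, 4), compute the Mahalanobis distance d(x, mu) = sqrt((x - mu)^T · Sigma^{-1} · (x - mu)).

Step 1 — centre the observation: (x - mu) = (2, 2).

Step 2 — invert Sigma. det(Sigma) = 15·19 - (-5)² = 260.
  Sigma^{-1} = (1/det) · [[d, -b], [-b, a]] = [[0.0731, 0.0192],
 [0.0192, 0.0577]].

Step 3 — form the quadratic (x - mu)^T · Sigma^{-1} · (x - mu):
  Sigma^{-1} · (x - mu) = (0.1846, 0.1538).
  (x - mu)^T · [Sigma^{-1} · (x - mu)] = (2)·(0.1846) + (2)·(0.1538) = 0.6769.

Step 4 — take square root: d = √(0.6769) ≈ 0.8228.

d(x, mu) = √(0.6769) ≈ 0.8228


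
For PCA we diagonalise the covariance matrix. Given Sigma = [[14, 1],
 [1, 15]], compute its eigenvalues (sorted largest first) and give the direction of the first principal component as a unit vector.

Step 1 — characteristic polynomial of 2×2 Sigma:
  det(Sigma - λI) = λ² - trace · λ + det = 0.
  trace = 14 + 15 = 29, det = 14·15 - (1)² = 209.
Step 2 — discriminant:
  Δ = trace² - 4·det = 841 - 836 = 5.
Step 3 — eigenvalues:
  λ = (trace ± √Δ)/2 = (29 ± 2.2361)/2,
  λ_1 = 15.618,  λ_2 = 13.382.

Step 4 — unit eigenvector for λ_1: solve (Sigma - λ_1 I)v = 0. First row:
  (14 - 15.618)·v_x + (1)·v_y = 0, i.e. (-1.618)·v_x + (1)·v_y = 0,
  so v ∝ (b, λ_1 - a) = (1, 1.618) = u.
  ||u|| = √((1)² + (1.618)²) = √(3.618) ≈ 1.9021,
  v_1 = u/||u|| ≈ (0.5257, 0.8507) (||v_1|| = 1).

λ_1 = 15.618,  λ_2 = 13.382;  v_1 ≈ (0.5257, 0.8507)


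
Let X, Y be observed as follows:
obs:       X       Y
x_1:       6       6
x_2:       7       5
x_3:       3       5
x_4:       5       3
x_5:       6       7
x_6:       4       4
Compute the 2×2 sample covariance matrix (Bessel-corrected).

Step 1 — column means:
  mean(X) = (6 + 7 + 3 + 5 + 6 + 4) / 6 = 31/6 = 5.1667
  mean(Y) = (6 + 5 + 5 + 3 + 7 + 4) / 6 = 30/6 = 5

Step 2 — sample covariance S[i,j] = (1/(n-1)) · Σ_k (x_{k,i} - mean_i) · (x_{k,j} - mean_j), with n-1 = 5.
  S[X,X] = ((0.8333)·(0.8333) + (1.8333)·(1.8333) + (-2.1667)·(-2.1667) + (-0.1667)·(-0.1667) + (0.8333)·(0.8333) + (-1.1667)·(-1.1667)) / 5 = 10.8333/5 = 2.1667
  S[X,Y] = ((0.8333)·(1) + (1.8333)·(0) + (-2.1667)·(0) + (-0.1667)·(-2) + (0.8333)·(2) + (-1.1667)·(-1)) / 5 = 4/5 = 0.8
  S[Y,Y] = ((1)·(1) + (0)·(0) + (0)·(0) + (-2)·(-2) + (2)·(2) + (-1)·(-1)) / 5 = 10/5 = 2

S is symmetric (S[j,i] = S[i,j]). Assembling:

S = [[2.1667, 0.8],
 [0.8, 2]]
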